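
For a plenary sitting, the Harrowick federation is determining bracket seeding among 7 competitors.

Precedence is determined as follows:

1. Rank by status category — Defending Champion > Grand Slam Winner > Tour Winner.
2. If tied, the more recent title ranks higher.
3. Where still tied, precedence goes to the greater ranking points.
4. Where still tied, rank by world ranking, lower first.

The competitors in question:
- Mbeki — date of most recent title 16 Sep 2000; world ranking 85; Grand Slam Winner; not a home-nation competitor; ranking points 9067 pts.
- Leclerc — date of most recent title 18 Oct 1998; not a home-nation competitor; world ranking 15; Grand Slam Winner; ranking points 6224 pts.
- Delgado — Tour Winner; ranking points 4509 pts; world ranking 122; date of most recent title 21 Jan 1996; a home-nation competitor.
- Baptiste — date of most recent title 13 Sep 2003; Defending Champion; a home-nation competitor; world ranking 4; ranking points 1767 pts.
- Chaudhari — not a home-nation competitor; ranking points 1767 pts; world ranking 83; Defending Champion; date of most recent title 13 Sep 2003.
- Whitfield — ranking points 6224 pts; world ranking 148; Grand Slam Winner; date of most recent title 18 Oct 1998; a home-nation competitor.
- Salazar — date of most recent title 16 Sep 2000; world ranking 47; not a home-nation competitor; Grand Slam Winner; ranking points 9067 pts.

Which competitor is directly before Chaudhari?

Baptiste

By status category: Baptiste and Chaudhari (Defending Champion); then Salazar, Mbeki, Leclerc and Whitfield (Grand Slam Winner); then Delgado (Tour Winner).
Baptiste and Chaudhari both have date of most recent title 13 Sep 2003, so the next rule applies.
Baptiste and Chaudhari both have ranking points 1767 pts, so the next rule applies.
Among Baptiste and Chaudhari, by world ranking (lower first): Baptiste (4) before Chaudhari (83).
Among Salazar, Mbeki, Leclerc and Whitfield, by date of most recent title (later first): Salazar and Mbeki (16 Sep 2000) before Leclerc and Whitfield (18 Oct 1998).
Salazar and Mbeki both have ranking points 9067 pts, so the next rule applies.
Among Salazar and Mbeki, by world ranking (lower first): Salazar (47) before Mbeki (85).
Leclerc and Whitfield both have ranking points 6224 pts, so the next rule applies.
Among Leclerc and Whitfield, by world ranking (lower first): Leclerc (15) before Whitfield (148).
Order: Baptiste, Chaudhari, Salazar, Mbeki, Leclerc, Whitfield, Delgado.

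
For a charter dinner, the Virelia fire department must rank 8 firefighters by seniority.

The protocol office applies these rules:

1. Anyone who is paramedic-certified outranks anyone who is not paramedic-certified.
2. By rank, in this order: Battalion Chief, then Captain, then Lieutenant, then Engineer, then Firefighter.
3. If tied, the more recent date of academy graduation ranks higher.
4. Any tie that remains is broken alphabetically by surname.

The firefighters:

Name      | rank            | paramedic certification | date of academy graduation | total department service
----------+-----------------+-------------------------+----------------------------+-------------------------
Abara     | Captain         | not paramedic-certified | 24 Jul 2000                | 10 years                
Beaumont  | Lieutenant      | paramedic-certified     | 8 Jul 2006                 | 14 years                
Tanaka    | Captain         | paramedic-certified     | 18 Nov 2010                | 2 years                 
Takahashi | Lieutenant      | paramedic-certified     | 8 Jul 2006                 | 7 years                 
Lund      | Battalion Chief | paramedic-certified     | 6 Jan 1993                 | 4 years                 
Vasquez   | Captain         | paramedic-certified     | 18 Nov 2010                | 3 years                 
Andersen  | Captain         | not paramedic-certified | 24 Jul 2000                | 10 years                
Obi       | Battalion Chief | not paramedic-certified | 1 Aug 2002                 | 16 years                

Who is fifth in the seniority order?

By the first rule: Lund, Tanaka, Vasquez, Beaumont and Takahashi (each paramedic-certified); then Obi, Abara and Andersen (each not paramedic-certified).
Among Lund, Tanaka, Vasquez, Beaumont and Takahashi, by rank: Lund (Battalion Chief) before Tanaka and Vasquez (Captain) before Beaumont and Takahashi (Lieutenant).
Tanaka and Vasquez both have date of academy graduation 18 Nov 2010, so the next rule applies.
Among Tanaka and Vasquez, alphabetically by surname: Tanaka before Vasquez.
Beaumont and Takahashi both have date of academy graduation 8 Jul 2006, so the next rule applies.
Among Beaumont and Takahashi, alphabetically by surname: Beaumont before Takahashi.
Among Obi, Abara and Andersen, by rank: Obi (Battalion Chief) before Abara and Andersen (Captain).
Abara and Andersen both have date of academy graduation 24 Jul 2000, so the next rule applies.
Among Abara and Andersen, alphabetically by surname: Abara before Andersen.
Order: Lund, Tanaka, Vasquez, Beaumont, Takahashi, Obi, Abara, Andersen.

Takahashi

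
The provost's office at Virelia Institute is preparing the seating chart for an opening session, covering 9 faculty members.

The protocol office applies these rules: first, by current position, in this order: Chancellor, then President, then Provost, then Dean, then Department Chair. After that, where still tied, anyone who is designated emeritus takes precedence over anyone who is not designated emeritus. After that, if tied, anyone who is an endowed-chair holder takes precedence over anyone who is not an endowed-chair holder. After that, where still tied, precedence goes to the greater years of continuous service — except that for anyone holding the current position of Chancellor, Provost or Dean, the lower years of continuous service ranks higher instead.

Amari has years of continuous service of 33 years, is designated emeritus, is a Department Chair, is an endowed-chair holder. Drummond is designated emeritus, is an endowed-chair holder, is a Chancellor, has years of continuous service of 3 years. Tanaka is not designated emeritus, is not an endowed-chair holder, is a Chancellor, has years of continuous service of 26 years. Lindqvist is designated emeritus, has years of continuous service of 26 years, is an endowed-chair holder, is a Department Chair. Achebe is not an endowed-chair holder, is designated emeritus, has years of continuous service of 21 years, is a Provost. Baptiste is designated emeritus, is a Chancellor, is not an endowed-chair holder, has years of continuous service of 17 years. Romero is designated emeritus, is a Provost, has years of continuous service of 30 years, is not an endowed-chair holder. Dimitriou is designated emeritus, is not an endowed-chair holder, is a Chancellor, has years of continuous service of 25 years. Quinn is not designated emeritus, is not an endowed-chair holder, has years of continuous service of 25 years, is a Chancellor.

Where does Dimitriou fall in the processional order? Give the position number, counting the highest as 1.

3

By current position: Drummond, Baptiste, Dimitriou, Quinn and Tanaka (Chancellor); then Achebe and Romero (Provost); then Amari and Lindqvist (Department Chair).
Among Drummond, Baptiste, Dimitriou, Quinn and Tanaka, designated emeritus before not designated emeritus: Drummond, Baptiste and Dimitriou (designated emeritus) before Quinn and Tanaka (not designated emeritus).
Among Drummond, Baptiste and Dimitriou, an endowed-chair holder before not an endowed-chair holder: Drummond (an endowed-chair holder) before Baptiste and Dimitriou (not an endowed-chair holder).
Among Baptiste and Dimitriou, by years of continuous service (lower first) (reversed rule for this group): Baptiste (17 years) before Dimitriou (25 years).
Quinn and Tanaka are each not an endowed-chair holder, so the next rule applies.
Among Quinn and Tanaka, by years of continuous service (lower first) (reversed rule for this group): Quinn (25 years) before Tanaka (26 years).
Achebe and Romero are each designated emeritus, so the next rule applies.
Achebe and Romero are each not an endowed-chair holder, so the next rule applies.
Among Achebe and Romero, by years of continuous service (lower first) (reversed rule for this group): Achebe (21 years) before Romero (30 years).
Amari and Lindqvist are each designated emeritus, so the next rule applies.
Amari and Lindqvist are each an endowed-chair holder, so the next rule applies.
Among Amari and Lindqvist, by years of continuous service (higher first): Amari (33 years) before Lindqvist (26 years).
Order: Drummond, Baptiste, Dimitriou, Quinn, Tanaka, Achebe, Romero, Amari, Lindqvist. So position 3.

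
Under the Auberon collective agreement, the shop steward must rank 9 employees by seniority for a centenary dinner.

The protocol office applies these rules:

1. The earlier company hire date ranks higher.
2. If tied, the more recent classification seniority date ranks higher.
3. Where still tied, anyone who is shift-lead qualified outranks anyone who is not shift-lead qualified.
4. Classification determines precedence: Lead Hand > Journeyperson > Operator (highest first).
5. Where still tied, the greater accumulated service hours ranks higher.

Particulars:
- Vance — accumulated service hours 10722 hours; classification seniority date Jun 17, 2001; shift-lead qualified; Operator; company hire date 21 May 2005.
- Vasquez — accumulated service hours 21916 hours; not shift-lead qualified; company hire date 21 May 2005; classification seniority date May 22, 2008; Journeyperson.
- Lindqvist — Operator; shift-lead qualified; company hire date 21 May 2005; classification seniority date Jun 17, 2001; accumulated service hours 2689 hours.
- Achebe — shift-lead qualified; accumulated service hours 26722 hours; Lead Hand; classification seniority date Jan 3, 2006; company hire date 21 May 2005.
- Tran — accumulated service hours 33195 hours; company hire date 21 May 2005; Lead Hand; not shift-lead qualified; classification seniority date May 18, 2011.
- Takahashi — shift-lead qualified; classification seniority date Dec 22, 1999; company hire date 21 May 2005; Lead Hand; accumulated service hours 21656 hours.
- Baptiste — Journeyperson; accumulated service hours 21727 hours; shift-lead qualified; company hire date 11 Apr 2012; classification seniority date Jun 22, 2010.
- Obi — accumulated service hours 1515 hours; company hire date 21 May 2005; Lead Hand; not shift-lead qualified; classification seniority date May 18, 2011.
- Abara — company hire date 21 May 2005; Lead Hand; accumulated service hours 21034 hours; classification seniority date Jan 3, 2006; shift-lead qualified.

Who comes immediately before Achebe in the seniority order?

By company hire date (earlier first): Tran, Obi, Vasquez, Achebe, Abara, Vance, Lindqvist and Takahashi (each 21 May 2005); then Baptiste (11 Apr 2012).
Among Tran, Obi, Vasquez, Achebe, Abara, Vance, Lindqvist and Takahashi, by classification seniority date (later first): Tran and Obi (May 18, 2011) before Vasquez (May 22, 2008) before Achebe and Abara (Jan 3, 2006) before Vance and Lindqvist (Jun 17, 2001) before Takahashi (Dec 22, 1999).
Tran and Obi are each not shift-lead qualified, so the next rule applies.
Tran and Obi are each Lead Hand, so the next rule applies.
Among Tran and Obi, by accumulated service hours (higher first): Tran (33195 hours) before Obi (1515 hours).
Achebe and Abara are each shift-lead qualified, so the next rule applies.
Achebe and Abara are each Lead Hand, so the next rule applies.
Among Achebe and Abara, by accumulated service hours (higher first): Achebe (26722 hours) before Abara (21034 hours).
Vance and Lindqvist are each shift-lead qualified, so the next rule applies.
Vance and Lindqvist are each Operator, so the next rule applies.
Among Vance and Lindqvist, by accumulated service hours (higher first): Vance (10722 hours) before Lindqvist (2689 hours).
Order: Tran, Obi, Vasquez, Achebe, Abara, Vance, Lindqvist, Takahashi, Baptiste.

Vasquez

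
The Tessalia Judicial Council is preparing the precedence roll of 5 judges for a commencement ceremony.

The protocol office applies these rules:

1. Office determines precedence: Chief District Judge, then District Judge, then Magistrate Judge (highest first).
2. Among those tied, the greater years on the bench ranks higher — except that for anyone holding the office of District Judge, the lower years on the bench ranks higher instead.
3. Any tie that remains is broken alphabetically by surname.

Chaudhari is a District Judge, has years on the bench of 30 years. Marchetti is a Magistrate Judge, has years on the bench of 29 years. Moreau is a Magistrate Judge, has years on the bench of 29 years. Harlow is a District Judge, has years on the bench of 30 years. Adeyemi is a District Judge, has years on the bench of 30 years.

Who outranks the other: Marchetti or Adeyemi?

By office: Adeyemi, Chaudhari and Harlow (District Judge); then Marchetti and Moreau (Magistrate Judge).
Adeyemi, Chaudhari and Harlow all have years on the bench 30 years, so the next rule applies.
Among Adeyemi, Chaudhari and Harlow, alphabetically by surname: Adeyemi before Chaudhari before Harlow.
Marchetti and Moreau both have years on the bench 29 years, so the next rule applies.
Among Marchetti and Moreau, alphabetically by surname: Marchetti before Moreau.
So Adeyemi takes precedence.

Adeyemi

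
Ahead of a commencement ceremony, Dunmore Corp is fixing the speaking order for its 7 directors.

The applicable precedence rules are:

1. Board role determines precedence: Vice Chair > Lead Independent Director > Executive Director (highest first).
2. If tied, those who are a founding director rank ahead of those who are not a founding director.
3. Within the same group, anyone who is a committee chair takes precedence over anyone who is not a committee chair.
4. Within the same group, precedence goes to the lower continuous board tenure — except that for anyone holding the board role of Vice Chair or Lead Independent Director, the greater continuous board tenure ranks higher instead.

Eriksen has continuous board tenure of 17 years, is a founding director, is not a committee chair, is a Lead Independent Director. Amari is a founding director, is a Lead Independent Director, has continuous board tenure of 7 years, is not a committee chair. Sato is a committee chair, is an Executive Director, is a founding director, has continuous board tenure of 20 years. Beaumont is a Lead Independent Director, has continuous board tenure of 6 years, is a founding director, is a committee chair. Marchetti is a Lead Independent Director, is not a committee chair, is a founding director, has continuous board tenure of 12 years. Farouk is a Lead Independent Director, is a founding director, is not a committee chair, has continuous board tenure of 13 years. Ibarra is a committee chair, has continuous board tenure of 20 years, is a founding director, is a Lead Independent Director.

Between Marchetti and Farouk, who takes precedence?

By board role: Ibarra, Beaumont, Eriksen, Farouk, Marchetti and Amari (Lead Independent Director); then Sato (Executive Director).
Ibarra, Beaumont, Eriksen, Farouk, Marchetti and Amari are each a founding director, so the next rule applies.
Among Ibarra, Beaumont, Eriksen, Farouk, Marchetti and Amari, a committee chair before not a committee chair: Ibarra and Beaumont (a committee chair) before Eriksen, Farouk, Marchetti and Amari (not a committee chair).
Among Ibarra and Beaumont, by continuous board tenure (higher first) (reversed rule for this group): Ibarra (20 years) before Beaumont (6 years).
Among Eriksen, Farouk, Marchetti and Amari, by continuous board tenure (higher first) (reversed rule for this group): Eriksen (17 years) before Farouk (13 years) before Marchetti (12 years) before Amari (7 years).
So Farouk takes precedence.

Farouk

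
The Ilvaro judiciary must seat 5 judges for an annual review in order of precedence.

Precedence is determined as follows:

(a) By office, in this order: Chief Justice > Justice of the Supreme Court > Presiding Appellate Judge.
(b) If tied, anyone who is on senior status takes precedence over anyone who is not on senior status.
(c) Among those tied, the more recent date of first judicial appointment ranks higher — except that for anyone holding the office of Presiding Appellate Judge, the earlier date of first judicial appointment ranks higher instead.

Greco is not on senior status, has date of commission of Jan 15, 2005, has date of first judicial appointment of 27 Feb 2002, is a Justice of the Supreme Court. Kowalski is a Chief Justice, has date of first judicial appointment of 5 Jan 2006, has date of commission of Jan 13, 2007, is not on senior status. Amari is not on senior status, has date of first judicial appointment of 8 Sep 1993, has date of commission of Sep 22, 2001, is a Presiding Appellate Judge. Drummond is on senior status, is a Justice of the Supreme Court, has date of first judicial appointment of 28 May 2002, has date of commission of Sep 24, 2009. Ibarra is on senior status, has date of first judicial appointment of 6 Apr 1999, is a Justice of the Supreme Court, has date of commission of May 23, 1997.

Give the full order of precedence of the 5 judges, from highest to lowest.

By office: Kowalski (Chief Justice); then Drummond, Ibarra and Greco (Justice of the Supreme Court); then Amari (Presiding Appellate Judge).
Among Drummond, Ibarra and Greco, on senior status before not on senior status: Drummond and Ibarra (on senior status) before Greco (not on senior status).
Among Drummond and Ibarra, by date of first judicial appointment (later first): Drummond (28 May 2002) before Ibarra (6 Apr 1999).
Full order: Kowalski, Drummond, Ibarra, Greco, Amari.

Kowalski, Drummond, Ibarra, Greco, Amari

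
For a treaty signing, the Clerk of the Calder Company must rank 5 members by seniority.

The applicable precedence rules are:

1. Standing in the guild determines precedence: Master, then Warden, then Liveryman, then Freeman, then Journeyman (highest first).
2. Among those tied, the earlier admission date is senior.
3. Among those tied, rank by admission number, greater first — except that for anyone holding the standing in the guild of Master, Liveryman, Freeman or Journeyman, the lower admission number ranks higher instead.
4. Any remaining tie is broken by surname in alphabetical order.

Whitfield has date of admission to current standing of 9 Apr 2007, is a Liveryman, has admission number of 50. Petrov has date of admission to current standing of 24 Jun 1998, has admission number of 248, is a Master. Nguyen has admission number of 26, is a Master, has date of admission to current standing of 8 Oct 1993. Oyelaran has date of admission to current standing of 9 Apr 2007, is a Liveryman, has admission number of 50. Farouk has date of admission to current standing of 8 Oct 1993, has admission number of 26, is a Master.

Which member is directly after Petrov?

By standing in the guild: Farouk, Nguyen and Petrov (Master); then Oyelaran and Whitfield (Liveryman).
Among Farouk, Nguyen and Petrov, by date of admission to current standing (earlier first): Farouk and Nguyen (8 Oct 1993) before Petrov (24 Jun 1998).
Farouk and Nguyen both have admission number 26, so the next rule applies.
Among Farouk and Nguyen, alphabetically by surname: Farouk before Nguyen.
Oyelaran and Whitfield both have date of admission to current standing 9 Apr 2007, so the next rule applies.
Oyelaran and Whitfield both have admission number 50, so the next rule applies.
Among Oyelaran and Whitfield, alphabetically by surname: Oyelaran before Whitfield.
Order: Farouk, Nguyen, Petrov, Oyelaran, Whitfield.

Oyelaran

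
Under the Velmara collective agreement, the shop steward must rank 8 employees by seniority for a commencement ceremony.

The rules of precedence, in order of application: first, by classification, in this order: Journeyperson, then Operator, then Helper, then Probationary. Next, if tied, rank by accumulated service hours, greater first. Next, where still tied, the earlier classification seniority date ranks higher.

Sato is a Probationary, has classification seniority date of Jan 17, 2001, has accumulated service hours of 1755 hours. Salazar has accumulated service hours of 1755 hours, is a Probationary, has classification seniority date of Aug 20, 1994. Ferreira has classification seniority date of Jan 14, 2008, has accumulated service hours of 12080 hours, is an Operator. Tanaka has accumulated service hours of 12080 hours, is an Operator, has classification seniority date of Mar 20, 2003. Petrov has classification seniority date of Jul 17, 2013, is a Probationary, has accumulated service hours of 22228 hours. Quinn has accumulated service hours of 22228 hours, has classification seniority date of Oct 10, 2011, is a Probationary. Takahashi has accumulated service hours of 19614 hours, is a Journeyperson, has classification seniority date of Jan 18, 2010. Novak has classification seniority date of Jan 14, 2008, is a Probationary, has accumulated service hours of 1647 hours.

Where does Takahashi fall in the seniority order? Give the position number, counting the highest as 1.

By classification: Takahashi (Journeyperson); then Tanaka and Ferreira (Operator); then Quinn, Petrov, Salazar, Sato and Novak (Probationary).
Tanaka and Ferreira both have accumulated service hours 12080 hours, so the next rule applies.
Among Tanaka and Ferreira, by classification seniority date (earlier first): Tanaka (Mar 20, 2003) before Ferreira (Jan 14, 2008).
Among Quinn, Petrov, Salazar, Sato and Novak, by accumulated service hours (higher first): Quinn and Petrov (22228 hours) before Salazar and Sato (1755 hours) before Novak (1647 hours).
Among Quinn and Petrov, by classification seniority date (earlier first): Quinn (Oct 10, 2011) before Petrov (Jul 17, 2013).
Among Salazar and Sato, by classification seniority date (earlier first): Salazar (Aug 20, 1994) before Sato (Jan 17, 2001).
Order: Takahashi, Tanaka, Ferreira, Quinn, Petrov, Salazar, Sato, Novak. So position 1.

1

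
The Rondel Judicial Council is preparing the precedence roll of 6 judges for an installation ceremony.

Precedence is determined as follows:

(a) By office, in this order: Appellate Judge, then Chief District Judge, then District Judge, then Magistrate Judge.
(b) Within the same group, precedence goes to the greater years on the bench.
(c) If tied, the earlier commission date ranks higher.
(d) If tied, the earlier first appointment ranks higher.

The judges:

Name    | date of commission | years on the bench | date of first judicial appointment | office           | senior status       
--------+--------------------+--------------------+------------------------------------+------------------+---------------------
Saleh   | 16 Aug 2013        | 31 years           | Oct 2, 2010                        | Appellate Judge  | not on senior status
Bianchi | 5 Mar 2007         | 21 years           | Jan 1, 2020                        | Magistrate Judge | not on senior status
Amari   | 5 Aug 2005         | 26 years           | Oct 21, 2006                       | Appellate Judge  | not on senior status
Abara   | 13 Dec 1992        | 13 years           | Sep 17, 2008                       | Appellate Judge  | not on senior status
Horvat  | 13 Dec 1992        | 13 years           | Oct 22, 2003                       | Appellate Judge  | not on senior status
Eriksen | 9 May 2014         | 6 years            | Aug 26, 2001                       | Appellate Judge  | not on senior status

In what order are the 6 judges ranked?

By office: Saleh, Amari, Horvat, Abara and Eriksen (Appellate Judge); then Bianchi (Magistrate Judge).
Among Saleh, Amari, Horvat, Abara and Eriksen, by years on the bench (higher first): Saleh (31 years) before Amari (26 years) before Horvat and Abara (13 years) before Eriksen (6 years).
Horvat and Abara both have date of commission 13 Dec 1992, so the next rule applies.
Among Horvat and Abara, by date of first judicial appointment (earlier first): Horvat (Oct 22, 2003) before Abara (Sep 17, 2008).
Full order: Saleh, Amari, Horvat, Abara, Eriksen, Bianchi.

Saleh, Amari, Horvat, Abara, Eriksen, Bianchi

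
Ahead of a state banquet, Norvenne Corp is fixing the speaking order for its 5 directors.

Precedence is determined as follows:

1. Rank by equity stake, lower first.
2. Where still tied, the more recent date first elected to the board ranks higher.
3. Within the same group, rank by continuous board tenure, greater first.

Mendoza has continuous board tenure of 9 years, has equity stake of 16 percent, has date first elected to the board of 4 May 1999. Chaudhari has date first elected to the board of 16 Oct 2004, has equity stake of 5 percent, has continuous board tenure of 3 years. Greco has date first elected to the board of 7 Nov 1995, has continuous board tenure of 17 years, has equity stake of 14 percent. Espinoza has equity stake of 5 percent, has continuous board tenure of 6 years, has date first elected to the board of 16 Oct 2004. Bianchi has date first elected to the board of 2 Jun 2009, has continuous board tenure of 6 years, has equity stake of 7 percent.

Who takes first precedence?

By equity stake (lower first): Espinoza and Chaudhari (both 5 percent); then Bianchi (7 percent); then Greco (14 percent); then Mendoza (16 percent).
Espinoza and Chaudhari both have date first elected to the board 16 Oct 2004, so the next rule applies.
Among Espinoza and Chaudhari, by continuous board tenure (higher first): Espinoza (6 years) before Chaudhari (3 years).
Order: Espinoza, Chaudhari, Bianchi, Greco, Mendoza.

Espinoza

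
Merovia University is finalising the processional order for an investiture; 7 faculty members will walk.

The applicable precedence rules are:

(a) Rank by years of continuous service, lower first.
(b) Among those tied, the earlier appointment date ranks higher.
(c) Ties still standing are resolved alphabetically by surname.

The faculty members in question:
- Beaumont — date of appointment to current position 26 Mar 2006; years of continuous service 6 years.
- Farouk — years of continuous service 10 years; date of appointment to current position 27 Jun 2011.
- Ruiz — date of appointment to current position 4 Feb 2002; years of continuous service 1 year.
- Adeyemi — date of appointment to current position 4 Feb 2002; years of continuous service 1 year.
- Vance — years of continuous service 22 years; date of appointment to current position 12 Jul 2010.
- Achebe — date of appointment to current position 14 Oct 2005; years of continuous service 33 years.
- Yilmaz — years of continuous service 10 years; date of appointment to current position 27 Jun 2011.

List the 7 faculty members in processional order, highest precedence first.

By years of continuous service (lower first): Adeyemi and Ruiz (both 1 year); then Beaumont (6 years); then Farouk and Yilmaz (both 10 years); then Vance (22 years); then Achebe (33 years).
Adeyemi and Ruiz both have date of appointment to current position 4 Feb 2002, so the next rule applies.
Among Adeyemi and Ruiz, alphabetically by surname: Adeyemi before Ruiz.
Farouk and Yilmaz both have date of appointment to current position 27 Jun 2011, so the next rule applies.
Among Farouk and Yilmaz, alphabetically by surname: Farouk before Yilmaz.
Full order: Adeyemi, Ruiz, Beaumont, Farouk, Yilmaz, Vance, Achebe.

Adeyemi, Ruiz, Beaumont, Farouk, Yilmaz, Vance, Achebe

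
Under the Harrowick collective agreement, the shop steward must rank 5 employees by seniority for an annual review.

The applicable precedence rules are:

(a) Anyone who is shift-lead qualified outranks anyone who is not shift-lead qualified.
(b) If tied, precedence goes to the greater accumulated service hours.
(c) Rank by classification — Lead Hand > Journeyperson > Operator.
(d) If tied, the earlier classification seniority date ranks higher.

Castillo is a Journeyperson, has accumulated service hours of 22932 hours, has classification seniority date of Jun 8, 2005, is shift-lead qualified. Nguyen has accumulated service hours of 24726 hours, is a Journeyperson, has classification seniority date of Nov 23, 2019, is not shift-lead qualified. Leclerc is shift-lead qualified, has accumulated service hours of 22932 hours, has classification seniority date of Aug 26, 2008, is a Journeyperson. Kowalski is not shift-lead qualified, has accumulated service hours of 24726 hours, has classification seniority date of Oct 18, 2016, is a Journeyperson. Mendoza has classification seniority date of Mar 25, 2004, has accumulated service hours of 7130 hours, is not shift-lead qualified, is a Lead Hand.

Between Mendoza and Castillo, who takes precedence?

By the first rule: Castillo and Leclerc (both shift-lead qualified); then Kowalski, Nguyen and Mendoza (each not shift-lead qualified).
Castillo and Leclerc both have accumulated service hours 22932 hours, so the next rule applies.
Castillo and Leclerc are each Journeyperson, so the next rule applies.
Among Castillo and Leclerc, by classification seniority date (earlier first): Castillo (Jun 8, 2005) before Leclerc (Aug 26, 2008).
Among Kowalski, Nguyen and Mendoza, by accumulated service hours (higher first): Kowalski and Nguyen (24726 hours) before Mendoza (7130 hours).
Kowalski and Nguyen are each Journeyperson, so the next rule applies.
Among Kowalski and Nguyen, by classification seniority date (earlier first): Kowalski (Oct 18, 2016) before Nguyen (Nov 23, 2019).
So Castillo takes precedence.

Castillo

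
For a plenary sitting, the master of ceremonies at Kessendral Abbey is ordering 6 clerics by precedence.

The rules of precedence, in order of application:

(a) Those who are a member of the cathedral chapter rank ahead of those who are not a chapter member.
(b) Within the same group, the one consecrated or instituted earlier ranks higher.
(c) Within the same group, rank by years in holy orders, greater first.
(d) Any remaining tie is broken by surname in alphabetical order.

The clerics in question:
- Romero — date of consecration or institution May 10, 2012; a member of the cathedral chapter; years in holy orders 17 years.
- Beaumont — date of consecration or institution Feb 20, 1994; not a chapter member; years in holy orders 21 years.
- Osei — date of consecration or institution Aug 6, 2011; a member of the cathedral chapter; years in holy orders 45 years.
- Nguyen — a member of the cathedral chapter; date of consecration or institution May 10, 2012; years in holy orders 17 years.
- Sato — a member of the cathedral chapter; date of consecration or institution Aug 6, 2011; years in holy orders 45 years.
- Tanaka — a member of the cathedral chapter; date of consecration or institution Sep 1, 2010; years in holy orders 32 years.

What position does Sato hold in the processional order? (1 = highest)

By the first rule: Tanaka, Osei, Sato, Nguyen and Romero (each a member of the cathedral chapter); then Beaumont (not a chapter member).
Among Tanaka, Osei, Sato, Nguyen and Romero, by date of consecration or institution (earlier first): Tanaka (Sep 1, 2010) before Osei and Sato (Aug 6, 2011) before Nguyen and Romero (May 10, 2012).
Osei and Sato both have years in holy orders 45 years, so the next rule applies.
Among Osei and Sato, alphabetically by surname: Osei before Sato.
Nguyen and Romero both have years in holy orders 17 years, so the next rule applies.
Among Nguyen and Romero, alphabetically by surname: Nguyen before Romero.
Order: Tanaka, Osei, Sato, Nguyen, Romero, Beaumont. So position 3.

3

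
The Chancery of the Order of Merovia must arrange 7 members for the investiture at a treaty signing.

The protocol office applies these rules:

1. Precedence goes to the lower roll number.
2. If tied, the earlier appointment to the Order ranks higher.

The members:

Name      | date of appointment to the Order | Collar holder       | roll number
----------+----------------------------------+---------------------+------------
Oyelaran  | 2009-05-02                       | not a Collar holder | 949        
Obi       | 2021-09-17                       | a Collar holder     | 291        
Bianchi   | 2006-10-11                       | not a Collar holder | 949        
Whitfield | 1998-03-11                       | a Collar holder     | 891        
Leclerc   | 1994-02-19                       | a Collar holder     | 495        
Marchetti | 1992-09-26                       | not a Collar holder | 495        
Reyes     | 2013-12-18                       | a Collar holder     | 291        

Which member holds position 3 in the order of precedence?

By roll number (lower first): Reyes and Obi (both 291); then Marchetti and Leclerc (both 495); then Whitfield (891); then Bianchi and Oyelaran (both 949).
Among Reyes and Obi, by date of appointment to the Order (earlier first): Reyes (2013-12-18) before Obi (2021-09-17).
Among Marchetti and Leclerc, by date of appointment to the Order (earlier first): Marchetti (1992-09-26) before Leclerc (1994-02-19).
Among Bianchi and Oyelaran, by date of appointment to the Order (earlier first): Bianchi (2006-10-11) before Oyelaran (2009-05-02).
Order: Reyes, Obi, Marchetti, Leclerc, Whitfield, Bianchi, Oyelaran.

Marchetti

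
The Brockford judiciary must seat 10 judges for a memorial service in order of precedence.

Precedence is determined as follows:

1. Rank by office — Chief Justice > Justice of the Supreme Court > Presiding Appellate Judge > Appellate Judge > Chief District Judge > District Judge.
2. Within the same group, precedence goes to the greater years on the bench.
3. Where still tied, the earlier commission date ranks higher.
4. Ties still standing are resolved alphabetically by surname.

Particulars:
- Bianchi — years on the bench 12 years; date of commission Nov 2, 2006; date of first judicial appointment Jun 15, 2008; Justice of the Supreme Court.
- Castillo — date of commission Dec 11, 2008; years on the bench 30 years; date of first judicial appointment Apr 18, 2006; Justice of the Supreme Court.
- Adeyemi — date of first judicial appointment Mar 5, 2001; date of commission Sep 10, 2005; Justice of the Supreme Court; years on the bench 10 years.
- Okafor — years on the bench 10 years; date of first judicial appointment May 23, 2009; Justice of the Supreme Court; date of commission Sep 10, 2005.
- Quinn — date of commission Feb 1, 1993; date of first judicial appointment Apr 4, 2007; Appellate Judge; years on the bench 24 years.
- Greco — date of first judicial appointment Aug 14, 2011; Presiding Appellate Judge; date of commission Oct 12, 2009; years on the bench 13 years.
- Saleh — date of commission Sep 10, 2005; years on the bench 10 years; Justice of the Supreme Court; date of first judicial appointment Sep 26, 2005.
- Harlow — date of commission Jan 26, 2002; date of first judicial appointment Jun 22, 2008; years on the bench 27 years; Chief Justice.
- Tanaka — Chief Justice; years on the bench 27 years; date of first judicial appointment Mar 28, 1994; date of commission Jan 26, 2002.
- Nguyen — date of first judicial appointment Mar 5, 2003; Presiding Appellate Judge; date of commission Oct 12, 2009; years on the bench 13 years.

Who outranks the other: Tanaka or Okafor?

Tanaka

By office: Harlow and Tanaka (Chief Justice); then Castillo, Bianchi, Adeyemi, Okafor and Saleh (Justice of the Supreme Court); then Greco and Nguyen (Presiding Appellate Judge); then Quinn (Appellate Judge).
Harlow and Tanaka both have years on the bench 27 years, so the next rule applies.
Harlow and Tanaka both have date of commission Jan 26, 2002, so the next rule applies.
Among Harlow and Tanaka, alphabetically by surname: Harlow before Tanaka.
Among Castillo, Bianchi, Adeyemi, Okafor and Saleh, by years on the bench (higher first): Castillo (30 years) before Bianchi (12 years) before Adeyemi, Okafor and Saleh (10 years).
Adeyemi, Okafor and Saleh all have date of commission Sep 10, 2005, so the next rule applies.
Among Adeyemi, Okafor and Saleh, alphabetically by surname: Adeyemi before Okafor before Saleh.
Greco and Nguyen both have years on the bench 13 years, so the next rule applies.
Greco and Nguyen both have date of commission Oct 12, 2009, so the next rule applies.
Among Greco and Nguyen, alphabetically by surname: Greco before Nguyen.
So Tanaka takes precedence.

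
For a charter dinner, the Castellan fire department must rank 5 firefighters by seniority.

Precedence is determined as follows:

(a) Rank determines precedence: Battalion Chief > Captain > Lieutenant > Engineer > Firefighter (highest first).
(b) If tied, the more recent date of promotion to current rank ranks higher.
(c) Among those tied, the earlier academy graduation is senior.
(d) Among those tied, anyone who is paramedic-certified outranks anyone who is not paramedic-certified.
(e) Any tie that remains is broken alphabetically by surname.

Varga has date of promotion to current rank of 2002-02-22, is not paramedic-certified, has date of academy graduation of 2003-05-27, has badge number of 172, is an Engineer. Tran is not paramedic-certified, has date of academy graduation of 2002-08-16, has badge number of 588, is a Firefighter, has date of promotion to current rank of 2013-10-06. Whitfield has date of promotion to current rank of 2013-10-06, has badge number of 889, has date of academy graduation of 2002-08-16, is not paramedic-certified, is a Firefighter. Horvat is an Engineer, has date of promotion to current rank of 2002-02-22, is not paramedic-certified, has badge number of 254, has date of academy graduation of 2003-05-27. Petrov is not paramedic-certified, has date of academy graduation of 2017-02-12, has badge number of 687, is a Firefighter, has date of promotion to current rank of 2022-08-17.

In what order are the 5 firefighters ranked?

By rank: Horvat and Varga (Engineer); then Petrov, Tran and Whitfield (Firefighter).
Horvat and Varga both have date of promotion to current rank 2002-02-22, so the next rule applies.
Horvat and Varga both have date of academy graduation 2003-05-27, so the next rule applies.
Horvat and Varga are each not paramedic-certified, so the next rule applies.
Among Horvat and Varga, alphabetically by surname: Horvat before Varga.
Among Petrov, Tran and Whitfield, by date of promotion to current rank (later first): Petrov (2022-08-17) before Tran and Whitfield (2013-10-06).
Tran and Whitfield both have date of academy graduation 2002-08-16, so the next rule applies.
Tran and Whitfield are each not paramedic-certified, so the next rule applies.
Among Tran and Whitfield, alphabetically by surname: Tran before Whitfield.
Full order: Horvat, Varga, Petrov, Tran, Whitfield.

Horvat, Varga, Petrov, Tran, Whitfield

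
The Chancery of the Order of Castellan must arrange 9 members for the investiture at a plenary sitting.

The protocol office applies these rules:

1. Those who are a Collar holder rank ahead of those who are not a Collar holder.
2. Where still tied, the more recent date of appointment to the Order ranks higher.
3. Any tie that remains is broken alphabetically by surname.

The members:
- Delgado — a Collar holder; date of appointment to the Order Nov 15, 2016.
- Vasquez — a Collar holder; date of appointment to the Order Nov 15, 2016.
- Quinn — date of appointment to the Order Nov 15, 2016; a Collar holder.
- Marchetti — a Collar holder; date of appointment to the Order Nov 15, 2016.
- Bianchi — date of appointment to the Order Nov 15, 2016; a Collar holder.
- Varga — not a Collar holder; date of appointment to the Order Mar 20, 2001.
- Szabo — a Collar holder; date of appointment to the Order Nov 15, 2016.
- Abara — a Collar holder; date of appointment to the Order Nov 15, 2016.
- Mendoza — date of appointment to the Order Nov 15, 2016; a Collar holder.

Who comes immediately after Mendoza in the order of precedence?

By the first rule: Abara, Bianchi, Delgado, Marchetti, Mendoza, Quinn, Szabo and Vasquez (each a Collar holder); then Varga (not a Collar holder).
Abara, Bianchi, Delgado, Marchetti, Mendoza, Quinn, Szabo and Vasquez all have date of appointment to the Order Nov 15, 2016, so the next rule applies.
Among Abara, Bianchi, Delgado, Marchetti, Mendoza, Quinn, Szabo and Vasquez, alphabetically by surname: Abara before Bianchi before Delgado before Marchetti before Mendoza before Quinn before Szabo before Vasquez.
Order: Abara, Bianchi, Delgado, Marchetti, Mendoza, Quinn, Szabo, Vasquez, Varga.

Quinn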